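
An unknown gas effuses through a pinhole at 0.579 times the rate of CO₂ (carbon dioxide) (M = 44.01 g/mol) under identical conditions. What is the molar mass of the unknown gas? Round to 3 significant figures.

By Graham's law, rate_X/rate_CO₂ = √(M_CO₂/M_X).
0.579 = √(44.01/M_X)
M_X = 44.01 / 0.579² = 44.01 / 0.3352 = 131 g/mol

131 g/mol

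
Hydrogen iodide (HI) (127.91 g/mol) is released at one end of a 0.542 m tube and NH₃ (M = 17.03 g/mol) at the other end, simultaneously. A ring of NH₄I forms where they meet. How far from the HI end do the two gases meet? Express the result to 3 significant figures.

In equal time, each gas travels a distance ∝ its rate ∝ 1/√M, so d_HI/d_NH₃ = √(M_NH₃/M_HI) = √(17.03/127.91) = 0.3649.
With d_HI + d_NH₃ = 0.542 m, d_NH₃ = 0.542/(1 + 0.3649) = 0.3971 m.
d_HI = 0.542 − 0.3971 = 0.145 m.

0.145 m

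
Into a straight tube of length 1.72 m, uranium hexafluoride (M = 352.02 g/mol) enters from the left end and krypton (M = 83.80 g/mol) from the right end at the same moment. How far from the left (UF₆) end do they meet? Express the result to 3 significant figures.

Graham's law gives d_UF₆/d_Kr = rate_UF₆/rate_Kr = √(M_Kr/M_UF₆) = √(83.80/352.02) = 0.4879.
With d_UF₆ + d_Kr = 1.72 m, d_Kr = 1.72/(1 + 0.4879) = 1.156 m.
d_UF₆ = 1.72 − 1.156 = 0.564 m.

0.564 m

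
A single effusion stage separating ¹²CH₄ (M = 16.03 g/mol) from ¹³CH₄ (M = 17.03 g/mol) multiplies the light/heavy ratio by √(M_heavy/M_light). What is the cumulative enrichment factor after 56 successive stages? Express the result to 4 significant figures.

After 56 stages the ratio has grown by (√(17.03/16.03))^56 = (17.03/16.03)^(56/2).
= 1.06238^28 = 5.443.

5.443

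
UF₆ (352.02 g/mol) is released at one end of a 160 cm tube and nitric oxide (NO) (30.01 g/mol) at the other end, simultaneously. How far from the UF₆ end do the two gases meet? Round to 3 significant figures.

36.2 cm

Graham's law gives d_UF₆/d_NO = rate_UF₆/rate_NO = √(M_NO/M_UF₆) = √(30.01/352.02) = 0.2920.
With d_UF₆ + d_NO = 160 cm, d_NO = 160/(1 + 0.2920) = 123.8 cm.
d_UF₆ = 160 − 123.8 = 36.2 cm.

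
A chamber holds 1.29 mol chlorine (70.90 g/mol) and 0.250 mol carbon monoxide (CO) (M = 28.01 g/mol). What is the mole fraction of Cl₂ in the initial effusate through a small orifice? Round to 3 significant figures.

Rate_i ∝ x_i/√M_i (Graham's law weighted by mole fraction), so the effusate composition follows n_i/√M_i.
Mole fraction of Cl₂ in the effusate = (n_Cl₂/√M_Cl₂) / (n_Cl₂/√M_Cl₂ + n_CO/√M_CO)
= (1.29/√70.90) / (1.29/√70.90 + 0.250/√28.01) = 0.1532/(0.1532 + 0.04724) = 0.764.

0.764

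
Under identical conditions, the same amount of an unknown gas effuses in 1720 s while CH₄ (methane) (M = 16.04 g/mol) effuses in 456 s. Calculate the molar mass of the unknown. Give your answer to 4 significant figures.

Graham's law gives t_X/t_CH₄ = √(M_X/M_CH₄).
1720/456 = 3.772 = √(M_X/16.04)
M_X = 16.04 × 3.772² = 16.04 × 14.23 = 228.2 g/mol

228.2 g/mol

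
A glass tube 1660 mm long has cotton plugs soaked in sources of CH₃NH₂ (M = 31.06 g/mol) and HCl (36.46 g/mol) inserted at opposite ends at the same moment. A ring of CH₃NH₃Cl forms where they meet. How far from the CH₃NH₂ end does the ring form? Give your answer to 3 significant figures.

In equal time, each gas travels a distance ∝ its rate ∝ 1/√M, so d_CH₃NH₂/d_HCl = √(M_HCl/M_CH₃NH₂) = √(36.46/31.06) = 1.083.
With d_CH₃NH₂ + d_HCl = 1660 mm, d_HCl = 1660/(1 + 1.083) = 796.8 mm.
d_CH₃NH₂ = 1660 − 796.8 = 863 mm.

863 mm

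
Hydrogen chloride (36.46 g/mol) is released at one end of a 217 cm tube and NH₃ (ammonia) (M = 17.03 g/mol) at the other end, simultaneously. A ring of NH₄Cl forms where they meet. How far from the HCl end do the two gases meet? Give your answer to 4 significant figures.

The fronts meet when d_HCl + d_NH₃ = L with d_HCl/d_NH₃ = √(M_NH₃/M_HCl) (Graham's law). Here √(M_NH₃/M_HCl) = √(17.03/36.46) = 0.6834.
With d_HCl + d_NH₃ = 217 cm, d_NH₃ = 217/(1 + 0.6834) = 128.9 cm.
d_HCl = 217 − 128.9 = 88.10 cm.

88.10 cm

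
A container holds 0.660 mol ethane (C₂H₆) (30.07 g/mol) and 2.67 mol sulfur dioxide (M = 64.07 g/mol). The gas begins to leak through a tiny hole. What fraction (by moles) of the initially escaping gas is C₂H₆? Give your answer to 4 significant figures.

Effusion rate of each component ∝ n_i/√M_i (partial pressure × 1/√M).
x_C₂H₆(eff) = (n_C₂H₆/√M_C₂H₆) / (n_C₂H₆/√M_C₂H₆ + n_SO₂/√M_SO₂)
= (0.660/√30.07) / (0.660/√30.07 + 2.67/√64.07) = 0.1204/(0.1204 + 0.3336) = 0.2652.

0.2652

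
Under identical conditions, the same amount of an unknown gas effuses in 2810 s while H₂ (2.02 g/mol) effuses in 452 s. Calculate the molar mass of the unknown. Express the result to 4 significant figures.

Graham's law gives t_X/t_H₂ = √(M_X/M_H₂).
2810/452 = 6.217 = √(M_X/2.02)
M_X = 2.02 × 6.217² = 2.02 × 38.65 = 78.07 g/mol

78.07 g/mol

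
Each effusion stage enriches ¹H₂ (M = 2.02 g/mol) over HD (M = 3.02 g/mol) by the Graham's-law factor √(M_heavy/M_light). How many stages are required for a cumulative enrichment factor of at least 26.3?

Per stage α = (3.02/2.02)^(1/2) = 1.49505^0.5, giving ln α = 0.2011.
Need α^N ≥ 26.3 ⇒ N ≥ ln(26.3) / ln α = 3.270 / 0.2011 = 16.26.
So at least 17 stages are needed.

17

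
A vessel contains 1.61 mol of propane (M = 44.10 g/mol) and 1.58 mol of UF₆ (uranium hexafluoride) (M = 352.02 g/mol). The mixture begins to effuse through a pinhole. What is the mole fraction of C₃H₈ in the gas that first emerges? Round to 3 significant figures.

0.742

The effusion rate of species i is ∝ p_i/√M_i ∝ n_i/√M_i.
So x_C₃H₈ in the escaping gas = (n_C₃H₈/√M_C₃H₈) / Σ(n_i/√M_i)
= (1.61/√44.10) / (1.61/√44.10 + 1.58/√352.02) = 0.2424/(0.2424 + 0.08421) = 0.742.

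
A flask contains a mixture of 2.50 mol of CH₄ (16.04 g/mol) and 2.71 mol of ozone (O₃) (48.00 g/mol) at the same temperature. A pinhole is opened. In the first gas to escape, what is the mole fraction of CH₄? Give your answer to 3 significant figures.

Each component's effusion rate ∝ (its partial pressure)·(1/√M) ∝ n_i/√M_i.
x_CH₄(eff) = (n_CH₄/√M_CH₄) / (n_CH₄/√M_CH₄ + n_O₃/√M_O₃)
= (2.50/√16.04) / (2.50/√16.04 + 2.71/√48.00) = 0.6242/(0.6242 + 0.3912) = 0.615.

0.615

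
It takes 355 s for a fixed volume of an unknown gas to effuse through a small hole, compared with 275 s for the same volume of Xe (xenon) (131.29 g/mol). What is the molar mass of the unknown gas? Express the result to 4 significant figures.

From Graham's law, t_X/t_Xe = √(M_X/M_Xe).
355/275 = 1.291 = √(M_X/131.29)
M_X = 131.29 × 1.291² = 131.29 × 1.666 = 218.8 g/mol

218.8 g/mol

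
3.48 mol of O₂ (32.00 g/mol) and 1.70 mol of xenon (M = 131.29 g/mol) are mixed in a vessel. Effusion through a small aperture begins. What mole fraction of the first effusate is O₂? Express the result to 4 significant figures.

Rate_i ∝ x_i/√M_i (Graham's law weighted by mole fraction), so the effusate composition follows n_i/√M_i.
x_O₂(eff) = (n_O₂/√M_O₂) / (n_O₂/√M_O₂ + n_Xe/√M_Xe)
= (3.48/√32.00) / (3.48/√32.00 + 1.70/√131.29) = 0.6152/(0.6152 + 0.1484) = 0.8057.

0.8057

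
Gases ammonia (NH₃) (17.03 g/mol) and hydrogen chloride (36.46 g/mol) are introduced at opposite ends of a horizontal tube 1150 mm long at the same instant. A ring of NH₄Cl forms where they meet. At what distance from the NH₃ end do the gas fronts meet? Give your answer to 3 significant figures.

Distances travelled in equal time are proportional to diffusion rates, so d_NH₃/d_HCl = √(M_HCl/M_NH₃) = √(36.46/17.03) = 1.463.
With d_NH₃ + d_HCl = 1150 mm, d_HCl = 1150/(1 + 1.463) = 466.9 mm.
d_NH₃ = 1150 − 466.9 = 683 mm.

683 mm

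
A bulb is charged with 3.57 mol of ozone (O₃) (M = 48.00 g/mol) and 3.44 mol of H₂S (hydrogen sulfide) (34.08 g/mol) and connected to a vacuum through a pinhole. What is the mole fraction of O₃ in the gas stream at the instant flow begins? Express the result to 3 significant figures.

Effusion rate of each component ∝ n_i/√M_i (partial pressure × 1/√M).
So x_O₃ in the escaping gas = (n_O₃/√M_O₃) / Σ(n_i/√M_i)
= (3.57/√48.00) / (3.57/√48.00 + 3.44/√34.08) = 0.5153/(0.5153 + 0.5893) = 0.467.

0.467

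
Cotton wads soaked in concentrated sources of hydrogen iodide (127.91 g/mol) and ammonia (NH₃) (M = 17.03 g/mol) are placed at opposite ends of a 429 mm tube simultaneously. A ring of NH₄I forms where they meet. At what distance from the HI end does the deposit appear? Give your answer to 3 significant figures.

In equal time, each gas travels a distance ∝ its rate ∝ 1/√M, so d_HI/d_NH₃ = √(M_NH₃/M_HI) = √(17.03/127.91) = 0.3649.
With d_HI + d_NH₃ = 429 mm, d_NH₃ = 429/(1 + 0.3649) = 314.3 mm.
d_HI = 429 − 314.3 = 115 mm.

115 mm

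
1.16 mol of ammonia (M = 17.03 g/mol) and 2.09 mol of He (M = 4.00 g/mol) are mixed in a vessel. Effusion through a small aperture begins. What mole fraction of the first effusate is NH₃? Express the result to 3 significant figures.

0.212

Each component's effusion rate ∝ (its partial pressure)·(1/√M) ∝ n_i/√M_i.
So x_NH₃ in the escaping gas = (n_NH₃/√M_NH₃) / Σ(n_i/√M_i)
= (1.16/√17.03) / (1.16/√17.03 + 2.09/√4.00) = 0.2811/(0.2811 + 1.045) = 0.212.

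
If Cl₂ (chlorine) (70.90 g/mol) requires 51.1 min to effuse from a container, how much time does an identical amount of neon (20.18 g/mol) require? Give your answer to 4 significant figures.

By Graham's law, t_Ne/t_Cl₂ = √(M_Ne/M_Cl₂) = √(20.18/70.90) = √0.2846 = 0.5335.
So the time for Ne is 51.1 × 0.5335 = 27.26 min.

27.26 min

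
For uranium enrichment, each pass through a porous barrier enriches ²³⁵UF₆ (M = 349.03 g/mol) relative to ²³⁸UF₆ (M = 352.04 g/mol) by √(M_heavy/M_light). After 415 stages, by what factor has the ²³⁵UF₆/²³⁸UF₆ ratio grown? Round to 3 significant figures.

After 415 stages the ratio has grown by (√(352.04/349.03))^415 = (352.04/349.03)^(415/2).
= 1.00862^(415/2) = 5.94.

5.94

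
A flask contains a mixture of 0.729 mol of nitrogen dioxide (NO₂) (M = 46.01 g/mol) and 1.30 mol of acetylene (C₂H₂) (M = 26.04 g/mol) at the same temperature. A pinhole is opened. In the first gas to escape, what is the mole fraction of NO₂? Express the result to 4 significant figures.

0.2967

The effusion rate of species i is ∝ p_i/√M_i ∝ n_i/√M_i.
x_NO₂(eff) = (n_NO₂/√M_NO₂) / (n_NO₂/√M_NO₂ + n_C₂H₂/√M_C₂H₂)
= (0.729/√46.01) / (0.729/√46.01 + 1.30/√26.04) = 0.1075/(0.1075 + 0.2548) = 0.2967.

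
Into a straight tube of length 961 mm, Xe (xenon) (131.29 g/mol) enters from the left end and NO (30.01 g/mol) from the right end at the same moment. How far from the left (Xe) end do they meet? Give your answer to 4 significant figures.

310.8 mm

In equal time, each gas travels a distance ∝ its rate ∝ 1/√M, so d_Xe/d_NO = √(M_NO/M_Xe) = √(30.01/131.29) = 0.4781.
With d_Xe + d_NO = 961 mm, d_NO = 961/(1 + 0.4781) = 650.2 mm.
d_Xe = 961 − 650.2 = 310.8 mm.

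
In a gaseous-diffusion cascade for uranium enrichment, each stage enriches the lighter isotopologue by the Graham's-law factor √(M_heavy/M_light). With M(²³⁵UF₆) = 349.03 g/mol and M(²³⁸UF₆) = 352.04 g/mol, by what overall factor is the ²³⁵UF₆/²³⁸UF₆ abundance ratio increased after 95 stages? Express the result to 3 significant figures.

1.50

Overall factor = α^95 with α = √(352.04/349.03), i.e. (352.04/349.03)^(95/2).
= 1.00862^(95/2) = 1.50.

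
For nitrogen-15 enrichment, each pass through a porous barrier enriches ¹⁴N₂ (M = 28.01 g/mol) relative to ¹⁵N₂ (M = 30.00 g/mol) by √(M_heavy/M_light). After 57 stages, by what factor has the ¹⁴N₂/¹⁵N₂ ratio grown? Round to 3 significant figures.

7.07

The single-stage factor is √(M_heavy/M_light), so 57 stages give [√(30.00/28.01)]^57 = (30.00/28.01)^(57/2).
= 1.07105^(57/2) = 7.07.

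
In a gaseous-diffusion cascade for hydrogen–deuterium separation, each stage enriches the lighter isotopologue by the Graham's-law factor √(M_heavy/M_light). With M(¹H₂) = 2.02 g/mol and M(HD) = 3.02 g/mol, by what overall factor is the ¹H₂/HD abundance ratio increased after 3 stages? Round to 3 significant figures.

1.83

After 3 stages the ratio has grown by (√(3.02/2.02))^3 = (3.02/2.02)^(3/2).
= 1.49505^(3/2) = 1.83.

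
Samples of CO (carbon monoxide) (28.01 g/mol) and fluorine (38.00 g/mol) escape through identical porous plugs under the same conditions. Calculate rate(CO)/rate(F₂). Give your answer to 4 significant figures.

From Graham's law, rate_CO/rate_F₂ = √(M_F₂/M_CO) = √(38.00/28.01) = √1.357 = 1.165.

1.165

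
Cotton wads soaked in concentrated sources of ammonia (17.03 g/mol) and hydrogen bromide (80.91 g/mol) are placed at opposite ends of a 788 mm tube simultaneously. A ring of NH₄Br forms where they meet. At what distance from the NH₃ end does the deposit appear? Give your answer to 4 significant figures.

Distances travelled in equal time are proportional to diffusion rates, so d_NH₃/d_HBr = √(M_HBr/M_NH₃) = √(80.91/17.03) = 2.180.
With d_NH₃ + d_HBr = 788 mm, d_HBr = 788/(1 + 2.180) = 247.8 mm.
d_NH₃ = 788 − 247.8 = 540.2 mm.

540.2 mm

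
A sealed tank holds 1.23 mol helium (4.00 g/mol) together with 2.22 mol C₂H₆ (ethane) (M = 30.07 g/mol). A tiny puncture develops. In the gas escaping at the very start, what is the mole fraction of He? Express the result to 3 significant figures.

0.603

The effusion rate of species i is ∝ p_i/√M_i ∝ n_i/√M_i.
x_He(eff) = (n_He/√M_He) / (n_He/√M_He + n_C₂H₆/√M_C₂H₆)
= (1.23/√4.00) / (1.23/√4.00 + 2.22/√30.07) = 0.6150/(0.6150 + 0.4048) = 0.603.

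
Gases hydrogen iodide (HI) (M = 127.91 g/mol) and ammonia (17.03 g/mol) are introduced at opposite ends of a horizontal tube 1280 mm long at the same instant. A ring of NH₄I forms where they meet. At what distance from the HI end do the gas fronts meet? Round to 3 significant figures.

Distances travelled in equal time are proportional to diffusion rates, so d_HI/d_NH₃ = √(M_NH₃/M_HI) = √(17.03/127.91) = 0.3649.
With d_HI + d_NH₃ = 1280 mm, d_NH₃ = 1280/(1 + 0.3649) = 937.8 mm.
d_HI = 1280 − 937.8 = 342 mm.

342 mm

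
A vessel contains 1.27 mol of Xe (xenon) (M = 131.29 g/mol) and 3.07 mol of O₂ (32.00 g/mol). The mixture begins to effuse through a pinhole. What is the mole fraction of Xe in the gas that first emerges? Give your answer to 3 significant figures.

0.170

Rate_i ∝ x_i/√M_i (Graham's law weighted by mole fraction), so the effusate composition follows n_i/√M_i.
Mole fraction of Xe in the effusate = (n_Xe/√M_Xe) / (n_Xe/√M_Xe + n_O₂/√M_O₂)
= (1.27/√131.29) / (1.27/√131.29 + 3.07/√32.00) = 0.1108/(0.1108 + 0.5427) = 0.170.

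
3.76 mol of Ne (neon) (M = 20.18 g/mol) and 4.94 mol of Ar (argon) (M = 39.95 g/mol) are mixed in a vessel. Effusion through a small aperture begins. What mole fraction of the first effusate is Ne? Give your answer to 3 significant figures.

0.517

Each component's effusion rate ∝ (its partial pressure)·(1/√M) ∝ n_i/√M_i.
Mole fraction of Ne in the effusate = (n_Ne/√M_Ne) / (n_Ne/√M_Ne + n_Ar/√M_Ar)
= (3.76/√20.18) / (3.76/√20.18 + 4.94/√39.95) = 0.8370/(0.8370 + 0.7816) = 0.517.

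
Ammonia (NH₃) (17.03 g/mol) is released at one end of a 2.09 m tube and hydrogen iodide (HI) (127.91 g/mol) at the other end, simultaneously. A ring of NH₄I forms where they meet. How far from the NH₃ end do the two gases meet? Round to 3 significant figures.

1.53 m

The fronts meet when d_NH₃ + d_HI = L with d_NH₃/d_HI = √(M_HI/M_NH₃) (Graham's law). Here √(M_HI/M_NH₃) = √(127.91/17.03) = 2.741.
With d_NH₃ + d_HI = 2.09 m, d_HI = 2.09/(1 + 2.741) = 0.5587 m.
d_NH₃ = 2.09 − 0.5587 = 1.53 m.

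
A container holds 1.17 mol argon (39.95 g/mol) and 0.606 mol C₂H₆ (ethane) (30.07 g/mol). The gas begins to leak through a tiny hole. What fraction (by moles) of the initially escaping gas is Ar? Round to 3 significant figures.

Effusion rate of each component ∝ n_i/√M_i (partial pressure × 1/√M).
Mole fraction of Ar in the effusate = (n_Ar/√M_Ar) / (n_Ar/√M_Ar + n_C₂H₆/√M_C₂H₆)
= (1.17/√39.95) / (1.17/√39.95 + 0.606/√30.07) = 0.1851/(0.1851 + 0.1105) = 0.626.

0.626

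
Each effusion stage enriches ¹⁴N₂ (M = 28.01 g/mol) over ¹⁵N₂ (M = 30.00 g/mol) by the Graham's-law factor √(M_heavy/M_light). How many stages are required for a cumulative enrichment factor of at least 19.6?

87

With α = √(30.00/28.01) per stage, ln α = ½ ln(1.07105) = 0.03432.
Need α^N ≥ 19.6 ⇒ N ≥ ln(19.6) / ln α = 2.976 / 0.03432 = 86.70.
Rounding up, N = 87 stages.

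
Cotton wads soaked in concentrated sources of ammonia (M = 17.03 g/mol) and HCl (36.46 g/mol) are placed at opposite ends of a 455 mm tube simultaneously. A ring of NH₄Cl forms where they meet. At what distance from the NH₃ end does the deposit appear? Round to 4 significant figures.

The fronts meet when d_NH₃ + d_HCl = L with d_NH₃/d_HCl = √(M_HCl/M_NH₃) (Graham's law). Here √(M_HCl/M_NH₃) = √(36.46/17.03) = 1.463.
With d_NH₃ + d_HCl = 455 mm, d_HCl = 455/(1 + 1.463) = 184.7 mm.
d_NH₃ = 455 − 184.7 = 270.3 mm.

270.3 mm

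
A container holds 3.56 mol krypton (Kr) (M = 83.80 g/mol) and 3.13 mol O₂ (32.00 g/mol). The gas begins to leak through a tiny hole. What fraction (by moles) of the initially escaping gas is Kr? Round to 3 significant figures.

Rate_i ∝ x_i/√M_i (Graham's law weighted by mole fraction), so the effusate composition follows n_i/√M_i.
x_Kr(eff) = (n_Kr/√M_Kr) / (n_Kr/√M_Kr + n_O₂/√M_O₂)
= (3.56/√83.80) / (3.56/√83.80 + 3.13/√32.00) = 0.3889/(0.3889 + 0.5533) = 0.413.

0.413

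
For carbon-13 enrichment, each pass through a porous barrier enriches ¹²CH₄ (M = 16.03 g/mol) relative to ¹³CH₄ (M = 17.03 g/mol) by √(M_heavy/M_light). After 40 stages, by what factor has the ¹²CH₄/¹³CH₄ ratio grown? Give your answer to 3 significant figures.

Each stage multiplies the ratio by α = √(17.03/16.03), so after 40 stages the overall factor is α^40 = (17.03/16.03)^(40/2).
= 1.06238^20 = 3.35.

3.35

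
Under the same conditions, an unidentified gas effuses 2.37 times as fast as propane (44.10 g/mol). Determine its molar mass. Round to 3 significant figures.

7.85 g/mol

Graham's law gives rate_X/rate_C₃H₈ = √(M_C₃H₈/M_X).
2.37 = √(44.10/M_X)
M_X = 44.10 / 2.37² = 44.10 / 5.617 = 7.85 g/mol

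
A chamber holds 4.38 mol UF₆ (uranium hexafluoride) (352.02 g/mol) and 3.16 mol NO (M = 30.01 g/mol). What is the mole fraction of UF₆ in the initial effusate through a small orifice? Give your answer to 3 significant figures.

0.288

Each component's effusion rate ∝ (its partial pressure)·(1/√M) ∝ n_i/√M_i.
So x_UF₆ in the escaping gas = (n_UF₆/√M_UF₆) / Σ(n_i/√M_i)
= (4.38/√352.02) / (4.38/√352.02 + 3.16/√30.01) = 0.2334/(0.2334 + 0.5768) = 0.288.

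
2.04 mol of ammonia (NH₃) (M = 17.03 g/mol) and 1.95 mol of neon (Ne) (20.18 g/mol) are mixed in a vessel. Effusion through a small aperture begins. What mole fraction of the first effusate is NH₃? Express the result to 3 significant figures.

0.532

Each component's effusion rate ∝ (its partial pressure)·(1/√M) ∝ n_i/√M_i.
So x_NH₃ in the escaping gas = (n_NH₃/√M_NH₃) / Σ(n_i/√M_i)
= (2.04/√17.03) / (2.04/√17.03 + 1.95/√20.18) = 0.4943/(0.4943 + 0.4341) = 0.532.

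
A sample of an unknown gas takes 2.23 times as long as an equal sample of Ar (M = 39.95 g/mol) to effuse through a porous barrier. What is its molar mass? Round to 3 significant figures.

199 g/mol

Since effusion rate ∝ 1/√M, t_X/t_Ar = √(M_X/M_Ar).
2.23 = √(M_X/39.95)
M_X = 39.95 × 2.23² = 39.95 × 4.973 = 199 g/mol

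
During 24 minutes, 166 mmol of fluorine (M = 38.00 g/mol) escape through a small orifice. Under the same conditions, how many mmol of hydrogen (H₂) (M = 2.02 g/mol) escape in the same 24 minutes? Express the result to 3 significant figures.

From Graham's law, rate_H₂/rate_F₂ = √(M_F₂/M_H₂) = √(38.00/2.02) = √18.81 = 4.337.
So the amount for H₂ is 166 × 4.337 = 720 mmol.

720 mmol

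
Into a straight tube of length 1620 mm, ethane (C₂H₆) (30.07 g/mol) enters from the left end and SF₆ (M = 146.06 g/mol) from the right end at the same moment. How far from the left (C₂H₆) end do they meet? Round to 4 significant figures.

1114 mm

The fronts meet when d_C₂H₆ + d_SF₆ = L with d_C₂H₆/d_SF₆ = √(M_SF₆/M_C₂H₆) (Graham's law). Here √(M_SF₆/M_C₂H₆) = √(146.06/30.07) = 2.204.
With d_C₂H₆ + d_SF₆ = 1620 mm, d_SF₆ = 1620/(1 + 2.204) = 505.6 mm.
d_C₂H₆ = 1620 − 505.6 = 1114 mm.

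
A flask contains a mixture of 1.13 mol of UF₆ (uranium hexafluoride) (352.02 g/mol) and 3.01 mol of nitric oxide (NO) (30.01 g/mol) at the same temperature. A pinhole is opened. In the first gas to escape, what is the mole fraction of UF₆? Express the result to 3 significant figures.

The effusion rate of species i is ∝ p_i/√M_i ∝ n_i/√M_i.
x_UF₆(eff) = (n_UF₆/√M_UF₆) / (n_UF₆/√M_UF₆ + n_NO/√M_NO)
= (1.13/√352.02) / (1.13/√352.02 + 3.01/√30.01) = 0.06023/(0.06023 + 0.5495) = 0.0988.

0.0988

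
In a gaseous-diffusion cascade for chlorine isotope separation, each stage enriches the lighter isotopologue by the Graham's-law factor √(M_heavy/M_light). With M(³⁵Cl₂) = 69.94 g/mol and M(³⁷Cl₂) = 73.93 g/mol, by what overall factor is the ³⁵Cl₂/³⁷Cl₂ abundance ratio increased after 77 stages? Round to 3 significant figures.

Each stage multiplies the ratio by α = √(73.93/69.94), so after 77 stages the overall factor is α^77 = (73.93/69.94)^(77/2).
= 1.05705^(77/2) = 8.47.

8.47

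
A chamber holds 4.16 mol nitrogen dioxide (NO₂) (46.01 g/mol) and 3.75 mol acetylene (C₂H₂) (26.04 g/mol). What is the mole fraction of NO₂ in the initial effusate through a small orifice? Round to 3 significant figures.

0.455

Each component's effusion rate ∝ (its partial pressure)·(1/√M) ∝ n_i/√M_i.
Mole fraction of NO₂ in the effusate = (n_NO₂/√M_NO₂) / (n_NO₂/√M_NO₂ + n_C₂H₂/√M_C₂H₂)
= (4.16/√46.01) / (4.16/√46.01 + 3.75/√26.04) = 0.6133/(0.6133 + 0.7349) = 0.455.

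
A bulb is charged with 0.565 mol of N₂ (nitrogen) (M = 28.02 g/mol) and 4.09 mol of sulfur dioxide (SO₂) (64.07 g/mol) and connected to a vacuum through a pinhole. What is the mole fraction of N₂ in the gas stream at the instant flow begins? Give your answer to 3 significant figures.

0.173

Each component's effusion rate ∝ (its partial pressure)·(1/√M) ∝ n_i/√M_i.
x_N₂(eff) = (n_N₂/√M_N₂) / (n_N₂/√M_N₂ + n_SO₂/√M_SO₂)
= (0.565/√28.02) / (0.565/√28.02 + 4.09/√64.07) = 0.1067/(0.1067 + 0.5110) = 0.173.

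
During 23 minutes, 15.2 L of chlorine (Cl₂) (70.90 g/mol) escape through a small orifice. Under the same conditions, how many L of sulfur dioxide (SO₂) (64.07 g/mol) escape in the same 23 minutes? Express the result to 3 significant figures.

16.0 L

Using Graham's law: rate_SO₂/rate_Cl₂ = √(M_Cl₂/M_SO₂) = √(70.90/64.07) = √1.107 = 1.052.
So the volume for SO₂ is 15.2 × 1.052 = 16.0 L.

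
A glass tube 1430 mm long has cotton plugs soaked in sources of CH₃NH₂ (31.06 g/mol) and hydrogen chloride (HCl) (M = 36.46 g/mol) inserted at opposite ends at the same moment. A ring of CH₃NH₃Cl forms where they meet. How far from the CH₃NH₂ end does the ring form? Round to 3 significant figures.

744 mm

Graham's law gives d_CH₃NH₂/d_HCl = rate_CH₃NH₂/rate_HCl = √(M_HCl/M_CH₃NH₂) = √(36.46/31.06) = 1.083.
With d_CH₃NH₂ + d_HCl = 1430 mm, d_HCl = 1430/(1 + 1.083) = 686.4 mm.
d_CH₃NH₂ = 1430 − 686.4 = 744 mm.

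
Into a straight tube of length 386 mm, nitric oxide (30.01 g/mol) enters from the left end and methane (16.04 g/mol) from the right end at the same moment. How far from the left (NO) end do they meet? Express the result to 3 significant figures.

163 mm

Distances travelled in equal time are proportional to diffusion rates, so d_NO/d_CH₄ = √(M_CH₄/M_NO) = √(16.04/30.01) = 0.7311.
With d_NO + d_CH₄ = 386 mm, d_CH₄ = 386/(1 + 0.7311) = 223.0 mm.
d_NO = 386 − 223.0 = 163 mm.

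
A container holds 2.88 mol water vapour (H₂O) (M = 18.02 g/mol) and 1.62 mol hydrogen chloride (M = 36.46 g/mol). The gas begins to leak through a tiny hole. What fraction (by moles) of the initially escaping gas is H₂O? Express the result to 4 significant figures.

0.7166

Effusion rate of each component ∝ n_i/√M_i (partial pressure × 1/√M).
Mole fraction of H₂O in the effusate = (n_H₂O/√M_H₂O) / (n_H₂O/√M_H₂O + n_HCl/√M_HCl)
= (2.88/√18.02) / (2.88/√18.02 + 1.62/√36.46) = 0.6784/(0.6784 + 0.2683) = 0.7166.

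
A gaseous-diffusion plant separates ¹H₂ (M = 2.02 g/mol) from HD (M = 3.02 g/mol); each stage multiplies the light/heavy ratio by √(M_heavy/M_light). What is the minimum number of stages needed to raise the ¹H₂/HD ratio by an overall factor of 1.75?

3

With α = √(3.02/2.02) per stage, ln α = ½ ln(1.49505) = 0.2011.
Need α^N ≥ 1.75 ⇒ N ≥ ln(1.75) / ln α = 0.5596 / 0.2011 = 2.78.
So at least 3 stages are needed.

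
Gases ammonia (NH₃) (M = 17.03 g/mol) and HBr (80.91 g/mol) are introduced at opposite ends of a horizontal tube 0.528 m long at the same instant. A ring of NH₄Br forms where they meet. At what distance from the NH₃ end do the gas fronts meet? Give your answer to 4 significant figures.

In equal time, each gas travels a distance ∝ its rate ∝ 1/√M, so d_NH₃/d_HBr = √(M_HBr/M_NH₃) = √(80.91/17.03) = 2.180.
With d_NH₃ + d_HBr = 0.528 m, d_HBr = 0.528/(1 + 2.180) = 0.1661 m.
d_NH₃ = 0.528 − 0.1661 = 0.3619 m.

0.3619 m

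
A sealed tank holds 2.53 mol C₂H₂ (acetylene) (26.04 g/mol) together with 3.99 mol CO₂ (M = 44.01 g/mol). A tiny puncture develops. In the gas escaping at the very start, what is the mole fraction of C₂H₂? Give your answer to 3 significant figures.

0.452

Rate_i ∝ x_i/√M_i (Graham's law weighted by mole fraction), so the effusate composition follows n_i/√M_i.
Mole fraction of C₂H₂ in the effusate = (n_C₂H₂/√M_C₂H₂) / (n_C₂H₂/√M_C₂H₂ + n_CO₂/√M_CO₂)
= (2.53/√26.04) / (2.53/√26.04 + 3.99/√44.01) = 0.4958/(0.4958 + 0.6014) = 0.452.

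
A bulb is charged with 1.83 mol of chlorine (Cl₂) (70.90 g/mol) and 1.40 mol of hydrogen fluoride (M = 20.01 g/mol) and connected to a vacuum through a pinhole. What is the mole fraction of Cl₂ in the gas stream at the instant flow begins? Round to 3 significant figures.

Effusion rate of each component ∝ n_i/√M_i (partial pressure × 1/√M).
Mole fraction of Cl₂ in the effusate = (n_Cl₂/√M_Cl₂) / (n_Cl₂/√M_Cl₂ + n_HF/√M_HF)
= (1.83/√70.90) / (1.83/√70.90 + 1.40/√20.01) = 0.2173/(0.2173 + 0.3130) = 0.410.

0.410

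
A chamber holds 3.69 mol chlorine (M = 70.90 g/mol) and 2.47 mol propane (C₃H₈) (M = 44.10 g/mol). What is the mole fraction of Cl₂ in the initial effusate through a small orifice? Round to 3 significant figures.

0.541

Rate_i ∝ x_i/√M_i (Graham's law weighted by mole fraction), so the effusate composition follows n_i/√M_i.
So x_Cl₂ in the escaping gas = (n_Cl₂/√M_Cl₂) / Σ(n_i/√M_i)
= (3.69/√70.90) / (3.69/√70.90 + 2.47/√44.10) = 0.4382/(0.4382 + 0.3719) = 0.541.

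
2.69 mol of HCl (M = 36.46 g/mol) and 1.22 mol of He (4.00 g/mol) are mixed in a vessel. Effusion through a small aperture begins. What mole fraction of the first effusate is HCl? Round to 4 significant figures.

Each component's effusion rate ∝ (its partial pressure)·(1/√M) ∝ n_i/√M_i.
x_HCl(eff) = (n_HCl/√M_HCl) / (n_HCl/√M_HCl + n_He/√M_He)
= (2.69/√36.46) / (2.69/√36.46 + 1.22/√4.00) = 0.4455/(0.4455 + 0.6100) = 0.4221.

0.4221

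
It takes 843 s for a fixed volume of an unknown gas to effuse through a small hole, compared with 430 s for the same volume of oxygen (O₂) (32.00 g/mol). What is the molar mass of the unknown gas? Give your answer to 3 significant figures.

Graham's law gives t_X/t_O₂ = √(M_X/M_O₂).
843/430 = 1.960 = √(M_X/32.00)
M_X = 32.00 × 1.960² = 32.00 × 3.843 = 123 g/mol

123 g/mol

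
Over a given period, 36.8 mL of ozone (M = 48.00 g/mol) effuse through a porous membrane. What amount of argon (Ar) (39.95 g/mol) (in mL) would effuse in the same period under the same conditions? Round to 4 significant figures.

Since effusion rate ∝ 1/√M, rate_Ar/rate_O₃ = √(M_O₃/M_Ar) = √(48.00/39.95) = √1.202 = 1.096.
So the volume for Ar is 36.8 × 1.096 = 40.34 mL.

40.34 mL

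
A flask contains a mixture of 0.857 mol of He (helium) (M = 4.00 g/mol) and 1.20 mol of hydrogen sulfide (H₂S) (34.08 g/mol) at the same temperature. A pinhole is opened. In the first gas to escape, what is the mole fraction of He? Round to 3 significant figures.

0.676

Effusion rate of each component ∝ n_i/√M_i (partial pressure × 1/√M).
x_He(eff) = (n_He/√M_He) / (n_He/√M_He + n_H₂S/√M_H₂S)
= (0.857/√4.00) / (0.857/√4.00 + 1.20/√34.08) = 0.4285/(0.4285 + 0.2056) = 0.676.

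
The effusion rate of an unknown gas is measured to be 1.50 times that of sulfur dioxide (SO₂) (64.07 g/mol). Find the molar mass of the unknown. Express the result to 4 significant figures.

28.48 g/mol

Using Graham's law: rate_X/rate_SO₂ = √(M_SO₂/M_X).
1.50 = √(64.07/M_X)
M_X = 64.07 / 1.50² = 64.07 / 2.250 = 28.48 g/mol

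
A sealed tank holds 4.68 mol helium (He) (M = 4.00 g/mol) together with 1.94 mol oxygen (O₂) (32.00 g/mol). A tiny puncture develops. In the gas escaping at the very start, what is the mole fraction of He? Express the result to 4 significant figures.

0.8722

Effusion rate of each component ∝ n_i/√M_i (partial pressure × 1/√M).
Mole fraction of He in the effusate = (n_He/√M_He) / (n_He/√M_He + n_O₂/√M_O₂)
= (4.68/√4.00) / (4.68/√4.00 + 1.94/√32.00) = 2.340/(2.340 + 0.3429) = 0.8722.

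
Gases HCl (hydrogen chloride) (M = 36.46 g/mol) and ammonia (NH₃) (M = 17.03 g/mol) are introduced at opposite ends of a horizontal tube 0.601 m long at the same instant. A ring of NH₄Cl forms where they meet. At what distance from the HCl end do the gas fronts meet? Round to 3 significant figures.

0.244 m

Distances travelled in equal time are proportional to diffusion rates, so d_HCl/d_NH₃ = √(M_NH₃/M_HCl) = √(17.03/36.46) = 0.6834.
With d_HCl + d_NH₃ = 0.601 m, d_NH₃ = 0.601/(1 + 0.6834) = 0.3570 m.
d_HCl = 0.601 − 0.3570 = 0.244 m.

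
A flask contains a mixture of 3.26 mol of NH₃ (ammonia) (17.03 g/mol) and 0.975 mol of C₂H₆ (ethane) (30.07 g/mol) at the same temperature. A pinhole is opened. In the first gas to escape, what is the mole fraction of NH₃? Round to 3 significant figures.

The effusion rate of species i is ∝ p_i/√M_i ∝ n_i/√M_i.
Mole fraction of NH₃ in the effusate = (n_NH₃/√M_NH₃) / (n_NH₃/√M_NH₃ + n_C₂H₆/√M_C₂H₆)
= (3.26/√17.03) / (3.26/√17.03 + 0.975/√30.07) = 0.7900/(0.7900 + 0.1778) = 0.816.

0.816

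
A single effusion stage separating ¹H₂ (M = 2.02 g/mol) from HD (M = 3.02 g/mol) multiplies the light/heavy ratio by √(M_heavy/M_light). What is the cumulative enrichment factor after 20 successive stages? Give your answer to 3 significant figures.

55.8

The single-stage factor is √(M_heavy/M_light), so 20 stages give [√(3.02/2.02)]^20 = (3.02/2.02)^(20/2).
= 1.49505^10 = 55.8.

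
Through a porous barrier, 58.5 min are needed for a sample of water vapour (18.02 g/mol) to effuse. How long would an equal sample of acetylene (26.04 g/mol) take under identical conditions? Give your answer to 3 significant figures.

Graham's law gives t_C₂H₂/t_H₂O = √(M_C₂H₂/M_H₂O) = √(26.04/18.02) = √1.445 = 1.202.
So the time for C₂H₂ is 58.5 × 1.202 = 70.3 min.

70.3 min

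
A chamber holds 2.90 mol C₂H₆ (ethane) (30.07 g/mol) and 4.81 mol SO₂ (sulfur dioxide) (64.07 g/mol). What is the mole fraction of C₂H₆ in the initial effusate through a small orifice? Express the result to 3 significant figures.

Rate_i ∝ x_i/√M_i (Graham's law weighted by mole fraction), so the effusate composition follows n_i/√M_i.
So x_C₂H₆ in the escaping gas = (n_C₂H₆/√M_C₂H₆) / Σ(n_i/√M_i)
= (2.90/√30.07) / (2.90/√30.07 + 4.81/√64.07) = 0.5288/(0.5288 + 0.6009) = 0.468.

0.468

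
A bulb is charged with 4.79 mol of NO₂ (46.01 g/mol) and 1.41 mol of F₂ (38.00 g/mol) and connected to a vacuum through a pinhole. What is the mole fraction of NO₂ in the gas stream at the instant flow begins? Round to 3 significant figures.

0.755

The effusion rate of species i is ∝ p_i/√M_i ∝ n_i/√M_i.
x_NO₂(eff) = (n_NO₂/√M_NO₂) / (n_NO₂/√M_NO₂ + n_F₂/√M_F₂)
= (4.79/√46.01) / (4.79/√46.01 + 1.41/√38.00) = 0.7062/(0.7062 + 0.2287) = 0.755.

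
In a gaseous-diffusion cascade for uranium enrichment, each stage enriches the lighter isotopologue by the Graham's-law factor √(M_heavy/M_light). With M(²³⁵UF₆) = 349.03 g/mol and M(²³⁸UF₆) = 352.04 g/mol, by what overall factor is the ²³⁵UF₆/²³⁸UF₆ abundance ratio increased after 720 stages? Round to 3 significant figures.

22.0

Each stage multiplies the ratio by α = √(352.04/349.03), so after 720 stages the overall factor is α^720 = (352.04/349.03)^(720/2).
= 1.00862^360 = 22.0.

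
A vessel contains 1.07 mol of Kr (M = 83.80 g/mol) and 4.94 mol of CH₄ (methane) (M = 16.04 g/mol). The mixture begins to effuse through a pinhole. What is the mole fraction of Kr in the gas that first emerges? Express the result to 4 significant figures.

0.08656

The effusion rate of species i is ∝ p_i/√M_i ∝ n_i/√M_i.
So x_Kr in the escaping gas = (n_Kr/√M_Kr) / Σ(n_i/√M_i)
= (1.07/√83.80) / (1.07/√83.80 + 4.94/√16.04) = 0.1169/(0.1169 + 1.233) = 0.08656.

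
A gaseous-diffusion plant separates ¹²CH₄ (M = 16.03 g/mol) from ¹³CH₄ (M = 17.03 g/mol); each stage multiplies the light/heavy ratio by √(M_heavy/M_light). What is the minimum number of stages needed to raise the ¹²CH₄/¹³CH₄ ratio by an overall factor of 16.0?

92

Single-stage factor α = √(17.03/16.03), so ln α = ½ ln(1.06238) = 0.03026.
Need α^N ≥ 16.0 ⇒ N ≥ ln(16.0) / ln α = 2.773 / 0.03026 = 91.63.
Minimum whole number of stages: N = 92.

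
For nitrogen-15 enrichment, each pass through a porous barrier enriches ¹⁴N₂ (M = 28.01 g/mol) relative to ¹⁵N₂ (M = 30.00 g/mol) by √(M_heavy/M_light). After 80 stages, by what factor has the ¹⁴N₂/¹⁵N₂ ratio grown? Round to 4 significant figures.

15.57

After 80 stages the ratio has grown by (√(30.00/28.01))^80 = (30.00/28.01)^(80/2).
= 1.07105^40 = 15.57.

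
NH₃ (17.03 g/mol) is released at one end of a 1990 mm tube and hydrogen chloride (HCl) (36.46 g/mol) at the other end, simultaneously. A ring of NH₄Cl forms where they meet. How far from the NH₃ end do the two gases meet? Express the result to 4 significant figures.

1182 mm

In equal time, each gas travels a distance ∝ its rate ∝ 1/√M, so d_NH₃/d_HCl = √(M_HCl/M_NH₃) = √(36.46/17.03) = 1.463.
With d_NH₃ + d_HCl = 1990 mm, d_HCl = 1990/(1 + 1.463) = 807.9 mm.
d_NH₃ = 1990 − 807.9 = 1182 mm.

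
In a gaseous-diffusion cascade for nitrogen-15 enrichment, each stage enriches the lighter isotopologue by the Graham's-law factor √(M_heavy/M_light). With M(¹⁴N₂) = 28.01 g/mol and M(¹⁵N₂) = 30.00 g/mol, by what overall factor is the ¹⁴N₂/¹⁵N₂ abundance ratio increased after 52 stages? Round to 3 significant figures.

Each stage multiplies the ratio by α = √(30.00/28.01), so after 52 stages the overall factor is α^52 = (30.00/28.01)^(52/2).
= 1.07105^26 = 5.96.

5.96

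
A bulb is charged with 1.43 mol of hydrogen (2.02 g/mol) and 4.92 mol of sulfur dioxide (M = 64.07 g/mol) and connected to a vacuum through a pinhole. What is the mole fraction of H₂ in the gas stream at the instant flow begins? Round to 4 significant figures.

The effusion rate of species i is ∝ p_i/√M_i ∝ n_i/√M_i.
So x_H₂ in the escaping gas = (n_H₂/√M_H₂) / Σ(n_i/√M_i)
= (1.43/√2.02) / (1.43/√2.02 + 4.92/√64.07) = 1.006/(1.006 + 0.6147) = 0.6208.

0.6208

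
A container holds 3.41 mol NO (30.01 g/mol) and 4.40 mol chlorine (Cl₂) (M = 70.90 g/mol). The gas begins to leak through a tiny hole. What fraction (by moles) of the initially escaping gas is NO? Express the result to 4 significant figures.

0.5436

Each component's effusion rate ∝ (its partial pressure)·(1/√M) ∝ n_i/√M_i.
x_NO(eff) = (n_NO/√M_NO) / (n_NO/√M_NO + n_Cl₂/√M_Cl₂)
= (3.41/√30.01) / (3.41/√30.01 + 4.40/√70.90) = 0.6225/(0.6225 + 0.5226) = 0.5436.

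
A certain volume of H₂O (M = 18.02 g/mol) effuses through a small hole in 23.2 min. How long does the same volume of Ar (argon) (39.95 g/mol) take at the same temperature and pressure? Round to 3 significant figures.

By Graham's law, t_Ar/t_H₂O = √(M_Ar/M_H₂O) = √(39.95/18.02) = √2.217 = 1.489.
So the time for Ar is 23.2 × 1.489 = 34.5 min.

34.5 min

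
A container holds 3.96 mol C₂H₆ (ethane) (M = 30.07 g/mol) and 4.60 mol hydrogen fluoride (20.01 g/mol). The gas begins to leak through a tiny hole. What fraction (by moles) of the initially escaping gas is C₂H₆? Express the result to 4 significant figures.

0.4125

The effusion rate of species i is ∝ p_i/√M_i ∝ n_i/√M_i.
So x_C₂H₆ in the escaping gas = (n_C₂H₆/√M_C₂H₆) / Σ(n_i/√M_i)
= (3.96/√30.07) / (3.96/√30.07 + 4.60/√20.01) = 0.7222/(0.7222 + 1.028) = 0.4125.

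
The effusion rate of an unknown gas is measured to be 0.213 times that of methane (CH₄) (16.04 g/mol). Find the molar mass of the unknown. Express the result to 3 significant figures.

354 g/mol

Graham's law gives rate_X/rate_CH₄ = √(M_CH₄/M_X).
0.213 = √(16.04/M_X)
M_X = 16.04 / 0.213² = 16.04 / 0.04537 = 354 g/mol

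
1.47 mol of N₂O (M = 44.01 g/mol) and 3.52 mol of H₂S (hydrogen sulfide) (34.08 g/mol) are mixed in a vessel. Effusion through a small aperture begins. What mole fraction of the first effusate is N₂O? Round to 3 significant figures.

0.269

The effusion rate of species i is ∝ p_i/√M_i ∝ n_i/√M_i.
Mole fraction of N₂O in the effusate = (n_N₂O/√M_N₂O) / (n_N₂O/√M_N₂O + n_H₂S/√M_H₂S)
= (1.47/√44.01) / (1.47/√44.01 + 3.52/√34.08) = 0.2216/(0.2216 + 0.6030) = 0.269.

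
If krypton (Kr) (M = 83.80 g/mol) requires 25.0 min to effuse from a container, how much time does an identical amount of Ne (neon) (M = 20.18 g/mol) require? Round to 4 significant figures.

12.27 min

By Graham's law, t_Ne/t_Kr = √(M_Ne/M_Kr) = √(20.18/83.80) = √0.2408 = 0.4907.
So the time for Ne is 25.0 × 0.4907 = 12.27 min.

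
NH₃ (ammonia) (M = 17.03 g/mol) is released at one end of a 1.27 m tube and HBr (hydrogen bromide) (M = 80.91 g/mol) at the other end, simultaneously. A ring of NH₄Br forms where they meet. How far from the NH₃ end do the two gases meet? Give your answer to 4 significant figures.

The fronts meet when d_NH₃ + d_HBr = L with d_NH₃/d_HBr = √(M_HBr/M_NH₃) (Graham's law). Here √(M_HBr/M_NH₃) = √(80.91/17.03) = 2.180.
With d_NH₃ + d_HBr = 1.27 m, d_HBr = 1.27/(1 + 2.180) = 0.3994 m.
d_NH₃ = 1.27 − 0.3994 = 0.8706 m.

0.8706 m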